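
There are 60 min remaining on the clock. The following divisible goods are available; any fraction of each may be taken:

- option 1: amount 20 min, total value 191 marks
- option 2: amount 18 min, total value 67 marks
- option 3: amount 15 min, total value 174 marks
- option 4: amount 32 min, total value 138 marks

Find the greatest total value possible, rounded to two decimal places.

472.81

Take in order of value per unit:
- option 3 (174/15 per unit): all 15 → value 174, running total 174.00
- option 1 (191/20 per unit): all 20 → value 191, running total 365.00
- option 4 (138/32 per unit): 25 of 32 → value 25×138/32 = 107.8125, running total 472.81
Total 472.81.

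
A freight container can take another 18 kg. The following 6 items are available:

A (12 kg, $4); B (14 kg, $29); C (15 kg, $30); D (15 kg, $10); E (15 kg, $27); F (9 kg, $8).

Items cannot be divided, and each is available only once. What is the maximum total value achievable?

Check high-value combinations within 18 kg:
- C: weight 15, value 30
- B: weight 14, value 29
- E: weight 15, value 27
- D: weight 15, value 10
Best: $30.

$30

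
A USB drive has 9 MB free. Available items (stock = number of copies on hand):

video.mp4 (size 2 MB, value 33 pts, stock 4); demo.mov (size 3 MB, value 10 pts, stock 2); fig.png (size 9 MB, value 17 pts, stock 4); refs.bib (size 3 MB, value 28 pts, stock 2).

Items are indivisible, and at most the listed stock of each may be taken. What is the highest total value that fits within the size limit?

Best selections within size 9 and stock limits:
- 4×video.mp4: size 8, value 132
- 3×video.mp4 + 1×refs.bib: size 9, value 127
Best: 132 pts.

132 pts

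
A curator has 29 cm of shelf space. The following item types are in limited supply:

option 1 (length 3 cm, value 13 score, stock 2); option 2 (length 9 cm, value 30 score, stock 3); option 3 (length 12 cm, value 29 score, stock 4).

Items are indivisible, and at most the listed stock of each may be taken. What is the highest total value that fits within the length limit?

Top feasible selections:
- 3×option 2: length 27, value 90
- 2×option 1 + 2×option 2: length 24, value 86
- 2×option 1 + 1×option 2 + 1×option 3: length 27, value 85
- 1×option 1 + 2×option 2: length 21, value 73
Best: 90 score.

90 score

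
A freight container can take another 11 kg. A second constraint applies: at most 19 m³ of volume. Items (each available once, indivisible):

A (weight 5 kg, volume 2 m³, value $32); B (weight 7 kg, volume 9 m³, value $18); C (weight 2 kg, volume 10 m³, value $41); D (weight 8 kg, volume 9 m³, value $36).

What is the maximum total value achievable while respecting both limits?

$77

Feasible sets respecting both limits:
- C+D: weight 10, volume 19, value 77
- A+C: weight 7, volume 12, value 73
- B+C: weight 9, volume 19, value 59
Best: $77.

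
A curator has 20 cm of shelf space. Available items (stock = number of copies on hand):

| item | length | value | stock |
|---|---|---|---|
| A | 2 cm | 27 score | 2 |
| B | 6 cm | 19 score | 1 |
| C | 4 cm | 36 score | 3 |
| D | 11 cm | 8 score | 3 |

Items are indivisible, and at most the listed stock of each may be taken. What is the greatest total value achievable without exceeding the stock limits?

162 score

Best selections within length 20 and stock limits:
- 2×A + 3×C: length 16, value 162
- 1×A + 1×B + 3×C: length 20, value 154
- 2×A + 1×B + 2×C: length 18, value 145
- 1×A + 3×C: length 14, value 135
Best: 162 score.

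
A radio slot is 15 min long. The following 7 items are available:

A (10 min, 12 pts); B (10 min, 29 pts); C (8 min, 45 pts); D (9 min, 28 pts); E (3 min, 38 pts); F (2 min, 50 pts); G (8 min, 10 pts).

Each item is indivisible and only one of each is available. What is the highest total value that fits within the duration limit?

133 pts

Check high-value combinations within 15 min:
- C+E+F: duration 8+3+2=13, value 45+38+50=133
- B+E+F: duration 10+3+2=15, value 29+38+50=117
- D+E+F: duration 9+3+2=14, value 28+38+50=116
- A+E+F: duration 10+3+2=15, value 12+38+50=100
Best: 133 pts.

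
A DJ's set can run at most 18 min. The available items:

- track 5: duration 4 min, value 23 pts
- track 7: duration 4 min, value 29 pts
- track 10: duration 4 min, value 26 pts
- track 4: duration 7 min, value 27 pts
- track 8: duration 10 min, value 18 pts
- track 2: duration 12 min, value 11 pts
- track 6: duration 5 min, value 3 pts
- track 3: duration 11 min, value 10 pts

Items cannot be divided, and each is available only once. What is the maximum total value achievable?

Check high-value combinations within 18 min:
- track 7+track 10+track 4: duration 4+4+7=15, value 29+26+27=82
- track 5+track 7+track 10+track 6: duration 4+4+4+5=17, value 23+29+26+3=81
- track 5+track 7+track 4: duration 4+4+7=15, value 23+29+27=79
- track 5+track 7+track 10: duration 4+4+4=12, value 23+29+26=78
- track 5+track 10+track 4: duration 4+4+7=15, value 23+26+27=76
Best: 82 pts.

82 pts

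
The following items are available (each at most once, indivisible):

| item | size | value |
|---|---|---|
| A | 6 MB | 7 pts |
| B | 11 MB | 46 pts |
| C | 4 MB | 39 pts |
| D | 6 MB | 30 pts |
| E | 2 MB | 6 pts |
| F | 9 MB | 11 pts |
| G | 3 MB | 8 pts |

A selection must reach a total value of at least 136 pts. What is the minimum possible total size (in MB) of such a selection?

Subsets with value ≥ 136, sorted by total size:
- A+B+C+D+E+G: size 32, value 136
- B+C+D+E+F+G: size 35, value 140
Minimum size: 32 MB.

32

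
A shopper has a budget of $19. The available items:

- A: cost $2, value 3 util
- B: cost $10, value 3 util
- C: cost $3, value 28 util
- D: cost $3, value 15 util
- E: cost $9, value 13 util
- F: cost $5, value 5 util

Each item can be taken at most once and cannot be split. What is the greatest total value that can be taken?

59 util

This is a 0/1 knapsack; check combinations near the capacity.
- A+C+D+E: cost 2+3+3+9=17, value 3+28+15+13=59
- C+D+E: cost 3+3+9=15, value 28+15+13=56
- A+C+D+F: cost 2+3+3+5=13, value 3+28+15+5=51
Best: 59 util.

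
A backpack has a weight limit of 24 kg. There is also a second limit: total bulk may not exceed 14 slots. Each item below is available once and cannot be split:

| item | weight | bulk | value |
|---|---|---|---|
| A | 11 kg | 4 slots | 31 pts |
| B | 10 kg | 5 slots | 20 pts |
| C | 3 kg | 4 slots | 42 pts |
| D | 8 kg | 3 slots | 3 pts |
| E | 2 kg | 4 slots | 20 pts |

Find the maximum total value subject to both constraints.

Feasible sets respecting both limits:
- A+B+C: weight 24, bulk 13, value 93
- A+C+E: weight 16, bulk 12, value 93
- B+C+E: weight 15, bulk 13, value 82
- A+C+D: weight 22, bulk 11, value 76
Best: 93 pts.

93 pts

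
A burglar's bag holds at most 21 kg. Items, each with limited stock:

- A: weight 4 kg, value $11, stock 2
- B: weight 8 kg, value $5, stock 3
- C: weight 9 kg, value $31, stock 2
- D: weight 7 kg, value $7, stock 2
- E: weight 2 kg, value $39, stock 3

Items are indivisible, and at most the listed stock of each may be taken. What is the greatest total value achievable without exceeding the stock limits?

$159

Top feasible selections:
- 1×A + 1×C + 3×E: weight 19, value 159
- 1×C + 3×E: weight 15, value 148
- 2×A + 1×D + 3×E: weight 21, value 146
- 2×A + 3×E: weight 14, value 139
Best: $159.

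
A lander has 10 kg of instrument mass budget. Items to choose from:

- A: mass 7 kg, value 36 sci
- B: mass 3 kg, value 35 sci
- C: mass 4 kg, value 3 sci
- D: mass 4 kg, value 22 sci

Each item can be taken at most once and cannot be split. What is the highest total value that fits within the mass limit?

71 sci

This is a 0/1 knapsack; check combinations near the capacity.
- A+B: mass 7+3=10, value 36+35=71
- B+D: mass 3+4=7, value 35+22=57
- B+C: mass 3+4=7, value 35+3=38
- A: mass 7, value 36
Best: 71 sci.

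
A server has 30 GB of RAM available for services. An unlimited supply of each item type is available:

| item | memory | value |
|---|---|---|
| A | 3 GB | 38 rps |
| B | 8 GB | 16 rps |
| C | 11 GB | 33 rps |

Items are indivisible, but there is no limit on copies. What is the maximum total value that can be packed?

Best value-per-unit is A at 38/3, and filling with it alone uses memory 10×3=30. No mix of the others beats 10×38 = 380.

380 rps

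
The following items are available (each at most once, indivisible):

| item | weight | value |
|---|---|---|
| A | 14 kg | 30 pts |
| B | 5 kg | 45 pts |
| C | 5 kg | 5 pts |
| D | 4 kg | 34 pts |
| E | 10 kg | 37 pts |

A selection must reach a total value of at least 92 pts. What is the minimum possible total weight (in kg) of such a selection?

Subsets with value ≥ 92, sorted by total weight:
- B+D+E: weight 19, value 116
- A+B+D: weight 23, value 109
Minimum weight: 19 kg.

19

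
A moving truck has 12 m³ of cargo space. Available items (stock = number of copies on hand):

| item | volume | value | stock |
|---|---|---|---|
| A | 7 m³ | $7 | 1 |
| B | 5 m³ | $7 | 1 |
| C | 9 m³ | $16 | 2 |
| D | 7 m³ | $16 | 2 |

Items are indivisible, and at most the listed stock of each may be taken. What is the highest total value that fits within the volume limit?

Top feasible selections:
- 1×B + 1×D: volume 12, value 23
- 1×D: volume 7, value 16
- 1×C: volume 9, value 16
Best: $23.

$23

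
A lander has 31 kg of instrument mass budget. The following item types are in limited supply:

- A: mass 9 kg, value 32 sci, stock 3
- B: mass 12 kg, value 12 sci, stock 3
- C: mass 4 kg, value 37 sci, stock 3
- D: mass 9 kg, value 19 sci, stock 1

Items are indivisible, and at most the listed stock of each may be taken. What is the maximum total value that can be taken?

175 sci

Top feasible selections:
- 2×A + 3×C: mass 30, value 175
- 1×A + 3×C + 1×D: mass 30, value 162
Best: 175 sci.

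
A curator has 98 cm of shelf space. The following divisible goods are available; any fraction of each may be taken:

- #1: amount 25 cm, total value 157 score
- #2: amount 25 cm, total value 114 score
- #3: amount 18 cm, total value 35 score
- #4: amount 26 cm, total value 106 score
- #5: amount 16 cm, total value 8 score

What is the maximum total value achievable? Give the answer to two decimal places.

414.00

Take in order of value per unit:
- #1 (157/25 per unit): all 25 → value 157, running total 157.00
- #2 (114/25 per unit): all 25 → value 114, running total 271.00
- #4 (106/26 per unit): all 26 → value 106, running total 377.00
- #3 (35/18 per unit): all 18 → value 35, running total 412.00
- #5 (8/16 per unit): 4 of 16 → value 4×8/16 = 2.0000, running total 414.00
Total 414.00.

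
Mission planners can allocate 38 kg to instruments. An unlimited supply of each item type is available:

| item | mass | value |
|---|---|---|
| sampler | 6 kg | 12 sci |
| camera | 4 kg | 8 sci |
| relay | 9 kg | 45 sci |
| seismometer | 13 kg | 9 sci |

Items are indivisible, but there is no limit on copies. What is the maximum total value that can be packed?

Best value-per-unit is relay at 45/9, and filling with it alone uses mass 4×9=36. No mix of the others beats 4×45 = 180.

180 sci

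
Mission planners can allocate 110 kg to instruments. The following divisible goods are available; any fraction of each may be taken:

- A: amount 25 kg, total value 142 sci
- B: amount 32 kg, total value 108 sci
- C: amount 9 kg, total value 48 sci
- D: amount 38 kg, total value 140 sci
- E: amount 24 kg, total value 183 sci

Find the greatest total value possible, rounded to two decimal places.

560.25

Take in order of value per unit:
- E (183/24 per unit): all 24 → value 183, running total 183.00
- A (142/25 per unit): all 25 → value 142, running total 325.00
- C (48/9 per unit): all 9 → value 48, running total 373.00
- D (140/38 per unit): all 38 → value 140, running total 513.00
- B (108/32 per unit): 14 of 32 → value 14×108/32 = 47.2500, running total 560.25
Total 560.25.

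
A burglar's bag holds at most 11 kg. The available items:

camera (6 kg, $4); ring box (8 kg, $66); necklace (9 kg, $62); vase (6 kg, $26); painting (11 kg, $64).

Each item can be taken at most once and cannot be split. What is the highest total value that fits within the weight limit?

$66

Check high-value combinations within 11 kg:
- ring box: weight 8, value 66
- painting: weight 11, value 64
- necklace: weight 9, value 62
- vase: weight 6, value 26
- camera: weight 6, value 4
Best: $66.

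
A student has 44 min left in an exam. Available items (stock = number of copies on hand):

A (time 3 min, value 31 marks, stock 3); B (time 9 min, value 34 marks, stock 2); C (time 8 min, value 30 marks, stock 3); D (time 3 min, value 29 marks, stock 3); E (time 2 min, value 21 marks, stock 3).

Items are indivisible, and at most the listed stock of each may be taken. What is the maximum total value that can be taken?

311 marks

Best selections within time 44 and stock limits:
- 3×A + 2×B + 3×D + 3×E: time 42, value 311
- 3×A + 1×B + 1×C + 3×D + 3×E: time 41, value 307
- 3×A + 2×C + 3×D + 3×E: time 40, value 303
- 3×A + 3×C + 3×D + 1×E: time 44, value 291
Best: 311 marks.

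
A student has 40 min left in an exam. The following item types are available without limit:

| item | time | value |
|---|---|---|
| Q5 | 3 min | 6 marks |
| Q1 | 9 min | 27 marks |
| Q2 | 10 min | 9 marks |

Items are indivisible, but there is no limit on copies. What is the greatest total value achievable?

114 marks

Best value-per-unit is Q1 at 27/9; filling with it alone gives 4×27 = 108.
Optimal mix: 1×Q5 + 4×Q1 → time 39, value 114.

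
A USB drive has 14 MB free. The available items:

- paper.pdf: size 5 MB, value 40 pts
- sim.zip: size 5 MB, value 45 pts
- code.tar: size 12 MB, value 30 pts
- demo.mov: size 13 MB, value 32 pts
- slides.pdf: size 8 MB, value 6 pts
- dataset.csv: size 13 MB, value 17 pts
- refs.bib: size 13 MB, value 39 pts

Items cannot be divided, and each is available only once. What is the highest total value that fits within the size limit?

85 pts

Check high-value combinations within 14 MB:
- paper.pdf+sim.zip: size 5+5=10, value 40+45=85
- sim.zip+slides.pdf: size 5+8=13, value 45+6=51
- paper.pdf+slides.pdf: size 5+8=13, value 40+6=46
Best: 85 pts.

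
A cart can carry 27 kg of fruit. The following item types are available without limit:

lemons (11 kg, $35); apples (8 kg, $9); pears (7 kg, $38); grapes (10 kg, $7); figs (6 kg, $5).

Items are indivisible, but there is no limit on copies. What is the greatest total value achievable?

Best value-per-unit is pears at 38/7; filling with it alone gives 3×38 = 114.
Optimal mix: 3×pears + 1×figs → weight 27, value 119.

$119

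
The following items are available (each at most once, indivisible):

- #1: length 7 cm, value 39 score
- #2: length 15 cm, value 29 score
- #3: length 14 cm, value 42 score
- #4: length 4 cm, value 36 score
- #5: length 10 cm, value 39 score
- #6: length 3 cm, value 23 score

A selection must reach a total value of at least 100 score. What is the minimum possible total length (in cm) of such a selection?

20

Subsets with value ≥ 100, sorted by total length:
- #1+#5+#6: length 20, value 101
- #1+#4+#5: length 21, value 114
- #3+#4+#6: length 21, value 101
- #1+#4+#5+#6: length 24, value 137
Minimum length: 20 cm.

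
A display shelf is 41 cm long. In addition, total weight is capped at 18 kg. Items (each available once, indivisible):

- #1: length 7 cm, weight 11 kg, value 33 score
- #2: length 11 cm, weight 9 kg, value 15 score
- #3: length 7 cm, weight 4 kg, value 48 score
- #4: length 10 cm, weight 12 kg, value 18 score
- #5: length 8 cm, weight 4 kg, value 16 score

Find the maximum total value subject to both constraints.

81 score

Feasible sets respecting both limits:
- #1+#3: length 14, weight 15, value 81
- #2+#3+#5: length 26, weight 17, value 79
- #3+#4: length 17, weight 16, value 66
Best: 81 score.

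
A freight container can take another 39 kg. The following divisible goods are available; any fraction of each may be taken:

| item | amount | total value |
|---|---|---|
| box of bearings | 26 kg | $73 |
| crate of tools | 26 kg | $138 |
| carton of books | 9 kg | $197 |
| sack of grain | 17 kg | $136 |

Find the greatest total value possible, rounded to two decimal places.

Take in order of value per unit:
- carton of books (197/9 per unit): all 9 → value 197, running total 197.00
- sack of grain (136/17 per unit): all 17 → value 136, running total 333.00
- crate of tools (138/26 per unit): 13 of 26 → value 13×138/26 = 69.0000, running total 402.00
Total 402.00.

402.00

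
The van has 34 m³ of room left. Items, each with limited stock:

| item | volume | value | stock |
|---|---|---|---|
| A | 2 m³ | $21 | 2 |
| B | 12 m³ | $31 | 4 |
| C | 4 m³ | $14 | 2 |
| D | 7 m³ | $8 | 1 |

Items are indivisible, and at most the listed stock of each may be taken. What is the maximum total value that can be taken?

Top feasible selections:
- 2×A + 2×B + 1×C: volume 32, value 118
- 1×A + 2×B + 2×C: volume 34, value 111
Best: $118.

$118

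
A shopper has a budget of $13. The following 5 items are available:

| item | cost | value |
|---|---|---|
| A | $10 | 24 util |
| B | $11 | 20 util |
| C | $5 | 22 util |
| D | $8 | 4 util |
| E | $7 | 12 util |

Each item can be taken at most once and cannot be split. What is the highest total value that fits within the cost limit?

34 util

Check high-value combinations within $13:
- C+E: cost 5+7=12, value 22+12=34
- C+D: cost 5+8=13, value 22+4=26
- A: cost 10, value 24
Best: 34 util.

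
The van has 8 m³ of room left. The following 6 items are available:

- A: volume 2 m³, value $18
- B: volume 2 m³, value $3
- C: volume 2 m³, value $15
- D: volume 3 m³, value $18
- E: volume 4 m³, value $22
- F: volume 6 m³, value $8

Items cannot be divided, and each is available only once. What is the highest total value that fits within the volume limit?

$55

This is a 0/1 knapsack; check combinations near the capacity.
- A+C+E: volume 2+2+4=8, value 18+15+22=55
- A+C+D: volume 2+2+3=7, value 18+15+18=51
- A+B+E: volume 2+2+4=8, value 18+3+22=43
Best: $55.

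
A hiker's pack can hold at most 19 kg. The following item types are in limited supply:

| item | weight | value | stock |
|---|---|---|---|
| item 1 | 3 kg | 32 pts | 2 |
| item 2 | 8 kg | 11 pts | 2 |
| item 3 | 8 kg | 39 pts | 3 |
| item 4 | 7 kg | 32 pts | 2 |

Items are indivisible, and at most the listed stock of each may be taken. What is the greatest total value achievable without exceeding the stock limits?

110 pts

Best selections within weight 19 and stock limits:
- 1×item 1 + 2×item 3: weight 19, value 110
- 2×item 1 + 1×item 3: weight 14, value 103
Best: 110 pts.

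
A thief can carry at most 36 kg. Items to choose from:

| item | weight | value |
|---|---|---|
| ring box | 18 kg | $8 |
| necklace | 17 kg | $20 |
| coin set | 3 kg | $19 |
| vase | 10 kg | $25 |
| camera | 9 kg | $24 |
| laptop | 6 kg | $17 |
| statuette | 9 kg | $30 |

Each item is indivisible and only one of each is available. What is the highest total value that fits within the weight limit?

$98

Check high-value combinations within 36 kg:
- coin set+vase+camera+statuette: weight 3+10+9+9=31, value 19+25+24+30=98
- vase+camera+laptop+statuette: weight 10+9+6+9=34, value 25+24+17+30=96
- coin set+vase+laptop+statuette: weight 3+10+6+9=28, value 19+25+17+30=91
- coin set+camera+laptop+statuette: weight 3+9+6+9=27, value 19+24+17+30=90
- necklace+coin set+laptop+statuette: weight 17+3+6+9=35, value 20+19+17+30=86
Best: $98.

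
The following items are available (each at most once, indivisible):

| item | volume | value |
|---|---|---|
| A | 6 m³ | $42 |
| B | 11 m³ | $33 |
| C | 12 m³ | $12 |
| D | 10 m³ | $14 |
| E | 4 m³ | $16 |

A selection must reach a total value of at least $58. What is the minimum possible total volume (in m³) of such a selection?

10

Subsets with value ≥ 58, sorted by total volume:
- A+E: volume 10, value 58
- A+B: volume 17, value 75
- A+D+E: volume 20, value 72
- A+B+E: volume 21, value 91
Minimum volume: 10 m³.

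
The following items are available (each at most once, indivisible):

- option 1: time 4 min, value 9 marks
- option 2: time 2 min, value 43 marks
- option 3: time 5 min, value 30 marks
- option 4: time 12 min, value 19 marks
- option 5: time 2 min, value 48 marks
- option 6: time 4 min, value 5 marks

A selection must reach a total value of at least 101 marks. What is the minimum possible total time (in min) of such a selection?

9

Subsets with value ≥ 101, sorted by total time:
- option 2+option 3+option 5: time 9, value 121
- option 1+option 2+option 5+option 6: time 12, value 105
Minimum time: 9 min.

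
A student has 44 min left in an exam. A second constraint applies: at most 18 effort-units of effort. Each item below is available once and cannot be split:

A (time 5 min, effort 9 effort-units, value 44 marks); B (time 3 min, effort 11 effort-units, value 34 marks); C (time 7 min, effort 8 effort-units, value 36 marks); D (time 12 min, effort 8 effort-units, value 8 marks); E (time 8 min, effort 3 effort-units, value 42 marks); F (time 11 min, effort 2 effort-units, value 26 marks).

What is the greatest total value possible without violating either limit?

112 marks

Feasible sets respecting both limits:
- A+E+F: time 24, effort 14, value 112
- C+E+F: time 26, effort 13, value 104
- B+E+F: time 22, effort 16, value 102
Best: 112 marks.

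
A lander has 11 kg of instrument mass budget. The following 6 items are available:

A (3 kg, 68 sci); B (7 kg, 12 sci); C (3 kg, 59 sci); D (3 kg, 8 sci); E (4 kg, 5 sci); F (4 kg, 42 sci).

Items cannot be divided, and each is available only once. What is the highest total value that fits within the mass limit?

169 sci

Check high-value combinations within 11 kg:
- A+C+F: mass 3+3+4=10, value 68+59+42=169
- A+C+D: mass 3+3+3=9, value 68+59+8=135
- A+C+E: mass 3+3+4=10, value 68+59+5=132
- A+C: mass 3+3=6, value 68+59=127
- A+D+F: mass 3+3+4=10, value 68+8+42=118
Best: 169 sci.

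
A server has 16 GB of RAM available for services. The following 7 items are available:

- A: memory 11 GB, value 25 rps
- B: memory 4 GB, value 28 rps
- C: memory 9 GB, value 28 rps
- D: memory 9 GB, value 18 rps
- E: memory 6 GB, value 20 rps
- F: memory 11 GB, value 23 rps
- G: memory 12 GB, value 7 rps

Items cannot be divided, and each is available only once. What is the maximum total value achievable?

56 rps

This is a 0/1 knapsack; check combinations near the capacity.
- B+C: memory 4+9=13, value 28+28=56
- A+B: memory 11+4=15, value 25+28=53
- B+F: memory 4+11=15, value 28+23=51
- B+E: memory 4+6=10, value 28+20=48
Best: 56 rps.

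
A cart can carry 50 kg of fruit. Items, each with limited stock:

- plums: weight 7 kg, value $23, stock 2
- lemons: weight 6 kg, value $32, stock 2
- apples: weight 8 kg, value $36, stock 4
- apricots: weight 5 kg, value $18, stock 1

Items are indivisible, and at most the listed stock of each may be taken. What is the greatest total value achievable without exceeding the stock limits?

$226

Best selections within weight 50 and stock limits:
- 2×lemons + 4×apples + 1×apricots: weight 49, value 226
- 2×plums + 2×lemons + 3×apples: weight 50, value 218
Best: $226.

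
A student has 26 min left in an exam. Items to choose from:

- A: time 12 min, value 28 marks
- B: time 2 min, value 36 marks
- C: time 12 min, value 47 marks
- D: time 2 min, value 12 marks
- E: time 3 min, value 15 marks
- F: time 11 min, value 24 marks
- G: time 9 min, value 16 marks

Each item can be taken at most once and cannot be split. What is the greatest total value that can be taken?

This is a 0/1 knapsack; check combinations near the capacity.
- B+C+E+G: time 2+12+3+9=26, value 36+47+15+16=114
- B+C+D+G: time 2+12+2+9=25, value 36+47+12+16=111
- A+B+C: time 12+2+12=26, value 28+36+47=111
- B+C+D+E: time 2+12+2+3=19, value 36+47+12+15=110
Best: 114 marks.

114 marks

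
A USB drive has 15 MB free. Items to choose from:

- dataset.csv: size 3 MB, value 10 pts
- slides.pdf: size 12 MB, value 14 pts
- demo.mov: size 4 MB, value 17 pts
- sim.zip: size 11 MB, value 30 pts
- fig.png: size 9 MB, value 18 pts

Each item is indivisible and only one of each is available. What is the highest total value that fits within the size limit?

47 pts

This is a 0/1 knapsack; check combinations near the capacity.
- demo.mov+sim.zip: size 4+11=15, value 17+30=47
- dataset.csv+sim.zip: size 3+11=14, value 10+30=40
- demo.mov+fig.png: size 4+9=13, value 17+18=35
- sim.zip: size 11, value 30
- dataset.csv+fig.png: size 3+9=12, value 10+18=28
Best: 47 pts.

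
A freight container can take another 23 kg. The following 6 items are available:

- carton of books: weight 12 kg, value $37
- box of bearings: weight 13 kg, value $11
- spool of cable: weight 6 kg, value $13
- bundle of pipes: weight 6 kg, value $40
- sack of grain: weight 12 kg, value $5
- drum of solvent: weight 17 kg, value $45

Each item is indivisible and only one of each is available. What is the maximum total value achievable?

Check high-value combinations within 23 kg:
- bundle of pipes+drum of solvent: weight 6+17=23, value 40+45=85
- carton of books+bundle of pipes: weight 12+6=18, value 37+40=77
- spool of cable+drum of solvent: weight 6+17=23, value 13+45=58
- spool of cable+bundle of pipes: weight 6+6=12, value 13+40=53
Best: $85.

$85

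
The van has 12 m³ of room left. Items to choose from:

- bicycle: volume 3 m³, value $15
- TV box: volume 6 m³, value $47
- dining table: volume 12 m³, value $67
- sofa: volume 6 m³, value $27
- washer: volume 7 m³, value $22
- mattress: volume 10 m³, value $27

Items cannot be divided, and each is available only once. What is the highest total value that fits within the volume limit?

$74

This is a 0/1 knapsack; check combinations near the capacity.
- TV box+sofa: volume 6+6=12, value 47+27=74
- dining table: volume 12, value 67
- bicycle+TV box: volume 3+6=9, value 15+47=62
Best: $74.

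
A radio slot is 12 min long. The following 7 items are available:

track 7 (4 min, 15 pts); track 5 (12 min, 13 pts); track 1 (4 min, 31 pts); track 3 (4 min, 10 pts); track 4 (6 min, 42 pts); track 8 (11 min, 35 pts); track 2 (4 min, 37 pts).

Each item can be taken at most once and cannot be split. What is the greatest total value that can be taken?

This is a 0/1 knapsack; check combinations near the capacity.
- track 7+track 1+track 2: duration 4+4+4=12, value 15+31+37=83
- track 4+track 2: duration 6+4=10, value 42+37=79
- track 1+track 3+track 2: duration 4+4+4=12, value 31+10+37=78
- track 1+track 4: duration 4+6=10, value 31+42=73
- track 1+track 2: duration 4+4=8, value 31+37=68
Best: 83 pts.

83 pts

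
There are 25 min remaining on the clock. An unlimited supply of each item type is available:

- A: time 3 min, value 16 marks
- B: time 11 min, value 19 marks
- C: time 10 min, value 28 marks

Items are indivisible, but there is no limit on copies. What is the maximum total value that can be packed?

128 marks

Best value-per-unit is A at 16/3, and filling with it alone uses time 8×3=24. No mix of the others beats 8×16 = 128.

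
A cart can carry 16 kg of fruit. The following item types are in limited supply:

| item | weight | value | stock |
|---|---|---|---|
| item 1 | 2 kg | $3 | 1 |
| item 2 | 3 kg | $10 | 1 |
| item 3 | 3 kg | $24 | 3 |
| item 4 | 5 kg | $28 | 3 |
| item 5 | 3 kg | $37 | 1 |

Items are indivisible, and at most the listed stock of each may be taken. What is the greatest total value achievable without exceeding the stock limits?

$119

Best selections within weight 16 and stock limits:
- 1×item 2 + 3×item 3 + 1×item 5: weight 15, value 119
- 1×item 3 + 2×item 4 + 1×item 5: weight 16, value 117
- 1×item 1 + 2×item 3 + 1×item 4 + 1×item 5: weight 16, value 116
Best: $119.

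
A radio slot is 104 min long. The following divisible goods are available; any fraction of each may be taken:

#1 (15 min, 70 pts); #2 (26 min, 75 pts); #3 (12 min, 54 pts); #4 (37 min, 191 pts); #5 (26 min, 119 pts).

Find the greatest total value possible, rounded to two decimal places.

474.38

Take in order of value per unit:
- #4 (191/37 per unit): all 37 → value 191, running total 191.00
- #1 (70/15 per unit): all 15 → value 70, running total 261.00
- #5 (119/26 per unit): all 26 → value 119, running total 380.00
- #3 (54/12 per unit): all 12 → value 54, running total 434.00
- #2 (75/26 per unit): 14 of 26 → value 14×75/26 = 40.3846, running total 474.38
Total 474.38.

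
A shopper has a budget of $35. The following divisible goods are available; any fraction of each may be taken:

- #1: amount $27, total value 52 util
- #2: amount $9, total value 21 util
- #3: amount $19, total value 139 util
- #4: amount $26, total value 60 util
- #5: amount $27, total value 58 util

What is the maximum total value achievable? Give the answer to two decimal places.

Take in order of value per unit:
- #3 (139/19 per unit): all 19 → value 139, running total 139.00
- #2 (21/9 per unit): all 9 → value 21, running total 160.00
- #4 (60/26 per unit): 7 of 26 → value 7×60/26 = 16.1538, running total 176.15
Total 176.15.

176.15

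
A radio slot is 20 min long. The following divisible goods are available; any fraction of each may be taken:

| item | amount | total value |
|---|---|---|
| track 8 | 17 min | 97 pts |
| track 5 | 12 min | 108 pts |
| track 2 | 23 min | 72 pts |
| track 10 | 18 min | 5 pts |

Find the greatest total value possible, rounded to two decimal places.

153.65

Take in order of value per unit:
- track 5 (108/12 per unit): all 12 → value 108, running total 108.00
- track 8 (97/17 per unit): 8 of 17 → value 8×97/17 = 45.6471, running total 153.65
Total 153.65.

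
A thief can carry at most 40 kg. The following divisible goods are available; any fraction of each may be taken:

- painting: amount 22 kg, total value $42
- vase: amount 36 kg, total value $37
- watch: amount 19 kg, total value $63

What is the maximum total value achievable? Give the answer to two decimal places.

103.09

Take in order of value per unit:
- watch (63/19 per unit): all 19 → value 63, running total 63.00
- painting (42/22 per unit): 21 of 22 → value 21×42/22 = 40.0909, running total 103.09
Total 103.09.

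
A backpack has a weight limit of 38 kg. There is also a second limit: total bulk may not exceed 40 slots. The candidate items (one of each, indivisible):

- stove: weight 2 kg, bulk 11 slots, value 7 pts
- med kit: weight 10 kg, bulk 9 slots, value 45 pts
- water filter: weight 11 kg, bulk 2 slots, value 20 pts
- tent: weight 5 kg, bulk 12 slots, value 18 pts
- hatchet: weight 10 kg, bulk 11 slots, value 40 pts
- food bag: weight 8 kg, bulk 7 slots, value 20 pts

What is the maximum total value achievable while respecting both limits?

Feasible sets respecting both limits:
- med kit+water filter+tent+hatchet: weight 36, bulk 34, value 123
- med kit+tent+hatchet+food bag: weight 33, bulk 39, value 123
- stove+med kit+water filter+hatchet: weight 33, bulk 33, value 112
Best: 123 pts.

123 pts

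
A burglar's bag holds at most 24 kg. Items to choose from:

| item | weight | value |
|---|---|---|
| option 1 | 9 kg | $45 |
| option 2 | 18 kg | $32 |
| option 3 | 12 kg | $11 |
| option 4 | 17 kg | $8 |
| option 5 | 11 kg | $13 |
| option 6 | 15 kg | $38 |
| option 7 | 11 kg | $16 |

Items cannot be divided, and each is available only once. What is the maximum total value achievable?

$83

Check high-value combinations within 24 kg:
- option 1+option 6: weight 9+15=24, value 45+38=83
- option 1+option 7: weight 9+11=20, value 45+16=61
- option 1+option 5: weight 9+11=20, value 45+13=58
- option 1+option 3: weight 9+12=21, value 45+11=56
- option 1: weight 9, value 45
Best: $83.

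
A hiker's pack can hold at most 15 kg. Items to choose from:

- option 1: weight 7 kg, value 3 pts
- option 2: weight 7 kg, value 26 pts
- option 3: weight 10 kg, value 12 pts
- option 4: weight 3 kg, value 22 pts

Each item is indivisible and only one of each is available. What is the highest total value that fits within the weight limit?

This is a 0/1 knapsack; check combinations near the capacity.
- option 2+option 4: weight 7+3=10, value 26+22=48
- option 3+option 4: weight 10+3=13, value 12+22=34
- option 1+option 2: weight 7+7=14, value 3+26=29
- option 2: weight 7, value 26
Best: 48 pts.

48 pts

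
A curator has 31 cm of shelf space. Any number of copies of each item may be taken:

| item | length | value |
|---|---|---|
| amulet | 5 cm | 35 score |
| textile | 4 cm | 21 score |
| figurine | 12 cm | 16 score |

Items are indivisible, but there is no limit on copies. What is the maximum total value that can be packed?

210 score

Best value-per-unit is amulet at 35/5, and filling with it alone uses length 6×5=30. No mix of the others beats 6×35 = 210.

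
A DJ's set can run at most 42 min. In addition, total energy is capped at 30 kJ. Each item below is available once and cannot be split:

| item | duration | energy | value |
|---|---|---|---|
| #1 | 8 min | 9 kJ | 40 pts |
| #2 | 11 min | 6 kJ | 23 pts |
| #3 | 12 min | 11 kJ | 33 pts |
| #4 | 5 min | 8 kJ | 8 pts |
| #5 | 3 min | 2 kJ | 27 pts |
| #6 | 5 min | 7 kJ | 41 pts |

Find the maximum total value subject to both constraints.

Feasible sets respecting both limits:
- #1+#3+#5+#6: duration 28, energy 29, value 141
- #1+#2+#5+#6: duration 27, energy 24, value 131
- #2+#3+#5+#6: duration 31, energy 26, value 124
Best: 141 pts.

141 pts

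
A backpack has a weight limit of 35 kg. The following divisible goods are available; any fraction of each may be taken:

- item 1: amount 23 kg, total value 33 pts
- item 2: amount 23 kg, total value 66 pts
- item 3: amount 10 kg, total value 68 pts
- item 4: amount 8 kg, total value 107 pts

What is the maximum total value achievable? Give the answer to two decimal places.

223.78

Take in order of value per unit:
- item 4 (107/8 per unit): all 8 → value 107, running total 107.00
- item 3 (68/10 per unit): all 10 → value 68, running total 175.00
- item 2 (66/23 per unit): 17 of 23 → value 17×66/23 = 48.7826, running total 223.78
Total 223.78.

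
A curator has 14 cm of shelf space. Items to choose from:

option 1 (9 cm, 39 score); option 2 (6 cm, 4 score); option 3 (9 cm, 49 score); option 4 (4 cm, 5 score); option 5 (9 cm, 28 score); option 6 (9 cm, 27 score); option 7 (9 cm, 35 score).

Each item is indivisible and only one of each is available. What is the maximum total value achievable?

This is a 0/1 knapsack; check combinations near the capacity.
- option 3+option 4: length 9+4=13, value 49+5=54
- option 3: length 9, value 49
- option 1+option 4: length 9+4=13, value 39+5=44
- option 4+option 7: length 4+9=13, value 5+35=40
- option 1: length 9, value 39
Best: 54 score.

54 score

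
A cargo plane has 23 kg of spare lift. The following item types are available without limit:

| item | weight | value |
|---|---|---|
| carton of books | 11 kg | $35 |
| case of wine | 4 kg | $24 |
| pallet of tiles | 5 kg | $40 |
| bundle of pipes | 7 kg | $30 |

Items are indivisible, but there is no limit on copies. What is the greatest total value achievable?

Best value-per-unit is pallet of tiles at 40/5; filling with it alone gives 4×40 = 160.
Optimal mix: 2×case of wine + 3×pallet of tiles → weight 23, value 168.

$168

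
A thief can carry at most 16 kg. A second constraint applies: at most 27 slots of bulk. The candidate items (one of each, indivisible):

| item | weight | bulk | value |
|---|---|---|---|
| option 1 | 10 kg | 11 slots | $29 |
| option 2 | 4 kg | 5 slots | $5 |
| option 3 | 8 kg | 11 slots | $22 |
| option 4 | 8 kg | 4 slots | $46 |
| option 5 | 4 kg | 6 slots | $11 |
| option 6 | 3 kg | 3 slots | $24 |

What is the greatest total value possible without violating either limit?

Feasible sets respecting both limits:
- option 4+option 5+option 6: weight 15, bulk 13, value 81
- option 2+option 4+option 6: weight 15, bulk 12, value 75
- option 4+option 6: weight 11, bulk 7, value 70
- option 3+option 4: weight 16, bulk 15, value 68
Best: $81.

$81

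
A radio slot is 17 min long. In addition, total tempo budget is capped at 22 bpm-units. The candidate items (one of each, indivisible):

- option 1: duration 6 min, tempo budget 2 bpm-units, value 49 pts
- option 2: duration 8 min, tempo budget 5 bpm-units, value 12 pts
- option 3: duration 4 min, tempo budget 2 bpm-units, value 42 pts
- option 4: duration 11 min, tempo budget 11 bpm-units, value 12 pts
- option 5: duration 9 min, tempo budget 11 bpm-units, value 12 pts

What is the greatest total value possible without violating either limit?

Feasible sets respecting both limits:
- option 1+option 3: duration 10, tempo budget 4, value 91
- option 1+option 2: duration 14, tempo budget 7, value 61
- option 1+option 4: duration 17, tempo budget 13, value 61
Best: 91 pts.

91 pts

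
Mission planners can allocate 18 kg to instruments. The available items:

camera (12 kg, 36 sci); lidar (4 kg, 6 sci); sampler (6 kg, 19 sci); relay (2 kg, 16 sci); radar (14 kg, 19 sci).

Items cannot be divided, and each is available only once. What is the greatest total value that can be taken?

Check high-value combinations within 18 kg:
- camera+lidar+relay: mass 12+4+2=18, value 36+6+16=58
- camera+sampler: mass 12+6=18, value 36+19=55
- camera+relay: mass 12+2=14, value 36+16=52
Best: 58 sci.

58 sci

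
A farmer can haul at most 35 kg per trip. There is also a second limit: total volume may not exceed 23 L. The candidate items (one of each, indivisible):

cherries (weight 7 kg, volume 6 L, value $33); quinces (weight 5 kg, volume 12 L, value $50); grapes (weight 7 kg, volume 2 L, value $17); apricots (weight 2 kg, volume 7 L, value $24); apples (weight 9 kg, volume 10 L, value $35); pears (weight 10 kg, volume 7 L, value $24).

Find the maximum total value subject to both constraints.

$100

Feasible sets respecting both limits:
- cherries+quinces+grapes: weight 19, volume 20, value 100
- cherries+grapes+apricots+pears: weight 26, volume 22, value 98
- cherries+apricots+apples: weight 18, volume 23, value 92
- cherries+apples+pears: weight 26, volume 23, value 92
Best: $100.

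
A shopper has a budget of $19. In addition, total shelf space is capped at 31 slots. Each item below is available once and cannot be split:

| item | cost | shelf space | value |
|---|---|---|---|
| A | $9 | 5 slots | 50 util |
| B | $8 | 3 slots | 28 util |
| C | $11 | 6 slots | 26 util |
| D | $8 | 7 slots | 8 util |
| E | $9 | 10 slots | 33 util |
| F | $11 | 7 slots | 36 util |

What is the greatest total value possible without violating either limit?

Feasible sets respecting both limits:
- A+E: cost 18, shelf space 15, value 83
- A+B: cost 17, shelf space 8, value 78
- B+F: cost 19, shelf space 10, value 64
Best: 83 util.

83 util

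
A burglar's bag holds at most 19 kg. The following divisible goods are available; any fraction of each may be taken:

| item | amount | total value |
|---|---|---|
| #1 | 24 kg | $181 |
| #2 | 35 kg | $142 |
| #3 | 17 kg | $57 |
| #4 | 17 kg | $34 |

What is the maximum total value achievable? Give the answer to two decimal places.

Take in order of value per unit:
- #1 (181/24 per unit): 19 of 24 → value 19×181/24 = 143.2917, running total 143.29
Total 143.29.

143.29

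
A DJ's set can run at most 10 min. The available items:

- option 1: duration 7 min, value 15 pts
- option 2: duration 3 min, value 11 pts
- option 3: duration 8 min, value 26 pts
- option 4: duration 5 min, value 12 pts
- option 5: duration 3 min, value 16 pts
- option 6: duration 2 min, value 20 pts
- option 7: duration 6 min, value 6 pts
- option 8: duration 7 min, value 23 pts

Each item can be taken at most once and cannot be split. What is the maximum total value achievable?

Check high-value combinations within 10 min:
- option 4+option 5+option 6: duration 5+3+2=10, value 12+16+20=48
- option 2+option 5+option 6: duration 3+3+2=8, value 11+16+20=47
- option 3+option 6: duration 8+2=10, value 26+20=46
- option 6+option 8: duration 2+7=9, value 20+23=43
- option 2+option 4+option 6: duration 3+5+2=10, value 11+12+20=43
Best: 48 pts.

48 pts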